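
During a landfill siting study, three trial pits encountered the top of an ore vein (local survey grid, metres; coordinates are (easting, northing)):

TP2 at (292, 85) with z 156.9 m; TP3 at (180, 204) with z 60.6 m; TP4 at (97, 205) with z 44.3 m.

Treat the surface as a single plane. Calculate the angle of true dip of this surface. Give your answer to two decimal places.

33.39°

Two edge vectors: TP2→TP3 = (-112, 119, -96.3), TP2→TP4 = (-195, 120, -112.6).
Normal n = (TP2→TP3) × (TP2→TP4) = (-1843.4, 6167.3, 9765).
So ∂z/∂E = −n_x/n_z = 0.18878 and ∂z/∂N = −n_y/n_z = −0.63157.
Gradient magnitude |∇z| = √(a² + b²) = √(0.03564 + 0.39888) = 0.65918.
True dip = arctan(0.65918) = 33.39°, dipping toward NNW (azimuth ≈ 343°).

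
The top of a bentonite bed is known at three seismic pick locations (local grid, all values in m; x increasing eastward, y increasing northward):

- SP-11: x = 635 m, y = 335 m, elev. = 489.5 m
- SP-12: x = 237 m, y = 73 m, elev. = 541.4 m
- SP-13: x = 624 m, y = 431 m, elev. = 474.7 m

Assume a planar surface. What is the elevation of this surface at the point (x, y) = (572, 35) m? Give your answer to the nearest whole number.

538 m

Two edge vectors: SP-11→SP-12 = (-398, -262, 51.9), SP-11→SP-13 = (-11, 96, -14.8).
Normal n = (SP-11→SP-12) × (SP-11→SP-13) = (-1104.8, -6461.3, -41090).
So ∂z/∂x = −n_x/n_z = −0.02689 and ∂z/∂y = −n_y/n_z = −0.15725.
Intercept c from SP-11: 489.5 + 17.07 + 52.68 = 559.25.
At (572, 35): z = −15.4 − 5.5 + 559.25 = 538.4 m.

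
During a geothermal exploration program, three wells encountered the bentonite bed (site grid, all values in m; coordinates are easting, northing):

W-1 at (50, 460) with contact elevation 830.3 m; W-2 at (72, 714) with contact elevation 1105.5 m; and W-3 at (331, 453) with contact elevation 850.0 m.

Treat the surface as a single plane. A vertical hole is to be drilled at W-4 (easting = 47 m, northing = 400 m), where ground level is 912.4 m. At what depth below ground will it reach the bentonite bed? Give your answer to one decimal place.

146.9 m

Two edge vectors: W-1→W-2 = (22, 254, 275.2), W-1→W-3 = (281, -7, 19.7).
Normal n = (W-1→W-2) × (W-1→W-3) = (6930.2, 76897.8, -71528).
So ∂z/∂easting = −n_x/n_z = 0.09689 and ∂z/∂northing = −n_y/n_z = 1.07507.
Intercept c from W-1: 830.3 − 4.84 − 494.53 = 330.92.
At (47, 400): z_contact = 4.55 + 430.03 + 330.92 = 765.50 m.
Depth below ground = 912.4 − 765.50 = 146.9 m.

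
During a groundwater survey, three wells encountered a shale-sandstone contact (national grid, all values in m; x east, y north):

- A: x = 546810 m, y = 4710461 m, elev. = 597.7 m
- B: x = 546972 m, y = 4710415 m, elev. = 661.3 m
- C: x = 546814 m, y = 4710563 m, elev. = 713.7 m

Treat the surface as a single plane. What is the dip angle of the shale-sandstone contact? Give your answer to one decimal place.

Two edge vectors: A→B = (162, -46, 63.6), A→C = (4, 102, 116).
Normal n = (A→B) × (A→C) = (-11823.2, -18537.6, 16708).
So ∂z/∂x = −n_x/n_z = 0.70764 and ∂z/∂y = −n_y/n_z = 1.10950.
Gradient magnitude |∇z| = √(a² + b²) = √(0.50075 + 1.23100) = 1.31596.
True dip = arctan(1.31596) = 52.8°, dipping toward SSW (azimuth ≈ 213°).

52.8°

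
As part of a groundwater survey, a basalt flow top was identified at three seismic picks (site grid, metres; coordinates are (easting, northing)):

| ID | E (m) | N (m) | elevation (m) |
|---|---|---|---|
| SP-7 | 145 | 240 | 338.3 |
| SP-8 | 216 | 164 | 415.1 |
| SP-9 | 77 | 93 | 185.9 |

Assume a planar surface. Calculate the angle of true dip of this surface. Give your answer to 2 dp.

56.47°

Two edge vectors: SP-7→SP-8 = (71, -76, 76.8), SP-7→SP-9 = (-68, -147, -152.4).
Normal n = (SP-7→SP-8) × (SP-7→SP-9) = (22872, 5598, -15605).
So ∂z/∂E = −n_x/n_z = 1.46568 and ∂z/∂N = −n_y/n_z = 0.35873.
Gradient magnitude |∇z| = √(a² + b²) = √(2.14823 + 0.12869) = 1.50895.
True dip = arctan(1.50895) = 56.47°, dipping toward WSW (azimuth ≈ 256°).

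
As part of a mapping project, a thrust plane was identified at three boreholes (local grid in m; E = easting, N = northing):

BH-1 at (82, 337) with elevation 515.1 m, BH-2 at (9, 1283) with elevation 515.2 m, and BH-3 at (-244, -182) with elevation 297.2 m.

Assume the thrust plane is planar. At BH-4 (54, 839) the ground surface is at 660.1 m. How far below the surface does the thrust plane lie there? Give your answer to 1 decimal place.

138.6 m

Let the plane be z = a·E + b·N + c.
BH-2−BH-1: −73a + 946b = 0.1;  BH-3−BH-1: −326a − 519b = −217.9.
Solving gives a = 0.595125, b = 0.046030.
Then c = 515.1 − a·82 − b·337 = 450.79.
At (54, 839): z_contact = 32.14 + 38.62 + 450.79 = 521.54 m.
Depth below ground = 660.1 − 521.54 = 138.6 m.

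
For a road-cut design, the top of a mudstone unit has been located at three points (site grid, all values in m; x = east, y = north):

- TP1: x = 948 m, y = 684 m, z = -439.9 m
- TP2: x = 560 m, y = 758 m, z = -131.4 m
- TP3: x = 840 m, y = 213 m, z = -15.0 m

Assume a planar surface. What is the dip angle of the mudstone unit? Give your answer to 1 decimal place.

49.1°

Let the plane be z = a·x + b·y + c.
TP2−TP1: −388a + 74b = 308.5;  TP3−TP1: −108a − 471b = 424.9.
Solving gives a = −0.92663, b = −0.68965.
Gradient magnitude |∇z| = √(a² + b²) = √(0.85865 + 0.47561) = 1.15510.
True dip = arctan(1.15510) = 49.1°, dipping toward NE (azimuth ≈ 053°).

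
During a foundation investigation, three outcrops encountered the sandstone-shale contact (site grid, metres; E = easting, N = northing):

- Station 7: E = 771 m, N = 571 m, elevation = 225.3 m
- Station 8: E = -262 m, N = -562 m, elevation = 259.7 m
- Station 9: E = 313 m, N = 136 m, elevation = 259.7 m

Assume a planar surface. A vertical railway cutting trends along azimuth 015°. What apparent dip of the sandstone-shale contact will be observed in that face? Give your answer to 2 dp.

Let the plane be z = a·E + b·N + c.
Station 8−Station 7: −1033a − 1133b = 34.4;  Station 9−Station 7: −458a − 435b = 34.4.
Solving gives a = −0.34519, b = 0.28436.
Unit vector along 015° is (sin 15°, cos 15°) = (0.2588, 0.9659).
Slope in that direction = a·(0.2588) + b·(0.9659) = 0.18533.
Apparent dip = arctan|0.18533| = 10.50° (true dip is 24.1°, so apparent ≤ true as expected).

10.50°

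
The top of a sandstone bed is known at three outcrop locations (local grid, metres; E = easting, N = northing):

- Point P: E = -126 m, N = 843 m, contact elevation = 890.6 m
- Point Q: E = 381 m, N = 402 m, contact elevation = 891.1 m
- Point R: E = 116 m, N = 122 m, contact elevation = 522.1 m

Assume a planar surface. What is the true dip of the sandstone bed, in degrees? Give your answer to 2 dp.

Let the plane be z = a·E + b·N + c.
Point Q−Point P: 507a − 441b = 0.5;  Point R−Point P: 242a − 721b = −368.5.
Solving gives a = 0.62926, b = 0.72230.
Gradient magnitude |∇z| = √(a² + b²) = √(0.39597 + 0.52172) = 0.95796.
True dip = arctan(0.95796) = 43.77°, dipping toward SW (azimuth ≈ 221°).

43.77°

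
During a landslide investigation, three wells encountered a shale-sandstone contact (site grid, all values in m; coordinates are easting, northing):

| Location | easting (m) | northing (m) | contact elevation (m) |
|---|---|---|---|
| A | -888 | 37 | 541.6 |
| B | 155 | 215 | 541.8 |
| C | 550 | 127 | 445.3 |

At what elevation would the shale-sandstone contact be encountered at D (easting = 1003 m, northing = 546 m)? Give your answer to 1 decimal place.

657.7 m

Two edge vectors: A→B = (1043, 178, 0.2), A→C = (1438, 90, -96.3).
Normal n = (A→B) × (A→C) = (-17159.4, 100728.5, -162094).
So ∂z/∂easting = −n_x/n_z = −0.105861 and ∂z/∂northing = −n_y/n_z = 0.621420.
Intercept c from A: 541.6 − 94.00 − 22.99 = 424.60.
At (1003, 546): z = −106.2 + 339.3 + 424.60 = 657.7 m.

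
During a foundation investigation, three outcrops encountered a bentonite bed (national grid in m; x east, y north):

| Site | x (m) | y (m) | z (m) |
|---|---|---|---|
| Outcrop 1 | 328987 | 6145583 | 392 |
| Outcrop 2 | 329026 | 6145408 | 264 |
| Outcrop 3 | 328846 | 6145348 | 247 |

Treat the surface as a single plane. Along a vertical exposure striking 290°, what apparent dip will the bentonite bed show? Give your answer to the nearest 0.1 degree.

Two edge vectors: Outcrop 1→Outcrop 2 = (39, -175, -128), Outcrop 1→Outcrop 3 = (-141, -235, -145).
Normal n = (Outcrop 1→Outcrop 2) × (Outcrop 1→Outcrop 3) = (-4705, 23703, -33840).
So ∂z/∂x = −n_x/n_z = −0.13904 and ∂z/∂y = −n_y/n_z = 0.70044.
Unit vector along 290° is (sin 290°, cos 290°) = (-0.9397, 0.3420).
Slope in that direction = a·(-0.9397) + b·(0.3420) = 0.37022.
Apparent dip = arctan|0.37022| = 20.3° (true dip is 35.5°, so apparent ≤ true as expected).

20.3°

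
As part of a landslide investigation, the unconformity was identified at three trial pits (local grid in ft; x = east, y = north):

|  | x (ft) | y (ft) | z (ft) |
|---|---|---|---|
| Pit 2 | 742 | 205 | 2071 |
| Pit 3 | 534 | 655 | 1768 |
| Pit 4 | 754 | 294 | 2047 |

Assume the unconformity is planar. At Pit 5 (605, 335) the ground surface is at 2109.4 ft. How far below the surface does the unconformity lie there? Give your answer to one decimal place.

177.9 ft

Two edge vectors: Pit 2→Pit 3 = (-208, 450, -303), Pit 2→Pit 4 = (12, 89, -24).
Normal n = (Pit 2→Pit 3) × (Pit 2→Pit 4) = (16167, -8628, -23912).
So ∂z/∂x = −n_x/n_z = 0.67610 and ∂z/∂y = −n_y/n_z = −0.36082.
Intercept c from Pit 2: 2071 − 501.67 + 73.97 = 1643.30.
At (605, 335): z_contact = 409.04 − 120.88 + 1643.30 = 1931.47 ft.
Depth below ground = 2109.4 − 1931.47 = 177.9 ft.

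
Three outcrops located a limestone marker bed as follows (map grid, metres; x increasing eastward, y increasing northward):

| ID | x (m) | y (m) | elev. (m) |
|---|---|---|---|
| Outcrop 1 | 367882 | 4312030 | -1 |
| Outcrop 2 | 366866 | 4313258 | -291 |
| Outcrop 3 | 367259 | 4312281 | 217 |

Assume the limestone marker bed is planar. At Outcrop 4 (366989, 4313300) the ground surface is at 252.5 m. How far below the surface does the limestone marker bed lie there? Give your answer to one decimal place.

658.7 m

Two edge vectors: Outcrop 1→Outcrop 2 = (-1016, 1228, -290), Outcrop 1→Outcrop 3 = (-623, 251, 218).
Normal n = (Outcrop 1→Outcrop 2) × (Outcrop 1→Outcrop 3) = (340494, 402158, 510028).
So ∂z/∂x = −n_x/n_z = −0.667598642 and ∂z/∂y = −n_y/n_z = −0.788501808.
Intercept c from Outcrop 1: -1 + 245597.52 + 3400043.45 = 3645639.97.
At (366989, 4313300): z_contact = −245001.36 − 3401044.85 + 3645639.97 = -406.23 m.
Depth below ground = 252.5 − (-406.23) = 658.7 m.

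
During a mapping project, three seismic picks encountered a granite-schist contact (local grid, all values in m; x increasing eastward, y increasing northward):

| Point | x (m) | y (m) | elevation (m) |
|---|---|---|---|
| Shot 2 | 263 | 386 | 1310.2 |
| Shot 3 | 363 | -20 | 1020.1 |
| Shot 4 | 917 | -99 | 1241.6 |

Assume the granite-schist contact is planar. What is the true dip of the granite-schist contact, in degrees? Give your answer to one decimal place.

44.7°

Let the plane be z = a·x + b·y + c.
Shot 3−Shot 2: 100a − 406b = −290.1;  Shot 4−Shot 2: 654a − 485b = −68.6.
Solving gives a = 0.51997, b = 0.84260.
Gradient magnitude |∇z| = √(a² + b²) = √(0.27037 + 0.70998) = 0.99013.
True dip = arctan(0.99013) = 44.7°, dipping toward SSW (azimuth ≈ 212°).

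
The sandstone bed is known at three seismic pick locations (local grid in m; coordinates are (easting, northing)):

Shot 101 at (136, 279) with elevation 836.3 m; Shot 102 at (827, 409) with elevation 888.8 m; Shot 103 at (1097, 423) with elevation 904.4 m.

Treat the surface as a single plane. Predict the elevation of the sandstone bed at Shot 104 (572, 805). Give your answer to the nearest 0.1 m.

Let the plane be z = a·E + b·N + c.
Shot 102−Shot 101: 691a + 130b = 52.5;  Shot 103−Shot 101: 961a + 144b = 68.1.
Solving gives a = 0.050853, b = 0.133540.
Then c = 836.3 − a·136 − b·279 = 792.13.
At (572, 805): z = 29.1 + 107.5 + 792.13 = 928.7 m.

928.7 m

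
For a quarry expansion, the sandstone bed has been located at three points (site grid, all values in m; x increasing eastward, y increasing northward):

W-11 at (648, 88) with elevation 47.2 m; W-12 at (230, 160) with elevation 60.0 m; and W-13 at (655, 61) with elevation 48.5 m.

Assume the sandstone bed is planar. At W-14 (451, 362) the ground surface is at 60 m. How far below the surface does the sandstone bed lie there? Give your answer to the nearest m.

Let the plane be z = a·x + b·y + c.
W-12−W-11: −418a + 72b = 12.8;  W-13−W-11: 7a − 27b = 1.3.
Solving gives a = −0.04073, b = −0.05871.
Then c = 47.2 − a·648 − b·88 = 78.76.
At (451, 362): z_contact = −18.4 − 21.3 + 78.76 = 39.1 m.
Depth below ground = 60 − 39.1 = 21 m.

21 m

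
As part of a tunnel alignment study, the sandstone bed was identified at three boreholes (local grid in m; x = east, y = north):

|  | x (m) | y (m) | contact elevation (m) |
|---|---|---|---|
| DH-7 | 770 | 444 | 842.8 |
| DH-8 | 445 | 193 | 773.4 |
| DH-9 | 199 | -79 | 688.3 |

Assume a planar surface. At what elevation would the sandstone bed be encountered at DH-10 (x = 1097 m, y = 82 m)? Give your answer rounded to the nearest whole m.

669 m

Two edge vectors: DH-7→DH-8 = (-325, -251, -69.4), DH-7→DH-9 = (-571, -523, -154.5).
Normal n = (DH-7→DH-8) × (DH-7→DH-9) = (2483.3, -10585.1, 26654).
So ∂z/∂x = −n_x/n_z = −0.09317 and ∂z/∂y = −n_y/n_z = 0.39713.
Intercept c from DH-7: 842.8 + 71.74 − 176.33 = 738.21.
At (1097, 82): z = −102.2 + 32.6 + 738.21 = 668.6 m.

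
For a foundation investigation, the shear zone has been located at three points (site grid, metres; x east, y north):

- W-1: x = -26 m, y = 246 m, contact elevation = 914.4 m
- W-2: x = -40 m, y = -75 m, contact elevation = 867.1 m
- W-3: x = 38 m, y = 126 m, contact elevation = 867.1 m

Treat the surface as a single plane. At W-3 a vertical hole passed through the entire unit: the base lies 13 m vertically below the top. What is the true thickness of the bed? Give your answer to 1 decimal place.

11.8 m

Two edge vectors: W-1→W-2 = (-14, -321, -47.3), W-1→W-3 = (64, -120, -47.3).
Normal n = (W-1→W-2) × (W-1→W-3) = (9507.3, -3689.4, 22224).
So ∂z/∂x = −n_x/n_z = −0.42779 and ∂z/∂y = −n_y/n_z = 0.16601.
|∇z| = √(a²+b²) = 0.45888, so dip δ = arctan(0.45888) = 24.65°.
True thickness = vertical thickness × cos δ = 13 × cos 24.65° = 11.8 m.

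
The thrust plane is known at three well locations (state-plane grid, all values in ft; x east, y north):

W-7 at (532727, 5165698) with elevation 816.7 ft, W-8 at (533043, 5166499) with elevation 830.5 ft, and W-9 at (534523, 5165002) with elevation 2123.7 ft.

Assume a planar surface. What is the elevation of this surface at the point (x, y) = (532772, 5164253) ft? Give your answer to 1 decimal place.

Two edge vectors: W-7→W-8 = (316, 801, 13.8), W-7→W-9 = (1796, -696, 1307).
Normal n = (W-7→W-8) × (W-7→W-9) = (1056511.8, -388227.2, -1658532).
So ∂z/∂x = −n_x/n_z = 0.637016229 and ∂z/∂y = −n_y/n_z = −0.234078812.
Intercept c from W-7: 816.7 − 339355.74 + 1209180.45 = 870641.41.
At (532772, 5164253): z = 339384.4 − 1208842.2 + 870641.41 = 1183.6 ft.

1183.6 ft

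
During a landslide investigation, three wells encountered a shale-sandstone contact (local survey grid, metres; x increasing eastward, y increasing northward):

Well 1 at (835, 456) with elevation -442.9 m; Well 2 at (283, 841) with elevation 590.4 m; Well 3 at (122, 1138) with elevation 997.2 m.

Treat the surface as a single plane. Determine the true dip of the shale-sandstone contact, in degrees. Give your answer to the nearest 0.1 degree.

Two edge vectors: Well 1→Well 2 = (-552, 385, 1033.3), Well 1→Well 3 = (-713, 682, 1440.1).
Normal n = (Well 1→Well 2) × (Well 1→Well 3) = (-150272.1, 58192.3, -101959).
So ∂z/∂x = −n_x/n_z = −1.47385 and ∂z/∂y = −n_y/n_z = 0.57074.
Gradient magnitude |∇z| = √(a² + b²) = √(2.17223 + 0.32575) = 1.58050.
True dip = arctan(1.58050) = 57.7°, dipping toward ESE (azimuth ≈ 111°).

57.7°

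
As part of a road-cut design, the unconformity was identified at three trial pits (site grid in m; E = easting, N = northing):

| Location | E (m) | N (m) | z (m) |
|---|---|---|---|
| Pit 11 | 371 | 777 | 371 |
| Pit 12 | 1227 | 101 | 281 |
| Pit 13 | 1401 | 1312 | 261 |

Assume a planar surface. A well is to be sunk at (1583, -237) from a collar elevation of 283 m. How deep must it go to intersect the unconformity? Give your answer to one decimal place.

Two edge vectors: Pit 11→Pit 12 = (856, -676, -90), Pit 11→Pit 13 = (1030, 535, -110).
Normal n = (Pit 11→Pit 12) × (Pit 11→Pit 13) = (122510, 1460, 1154240).
So ∂z/∂E = −n_x/n_z = −0.106139 and ∂z/∂N = −n_y/n_z = −0.001265.
Intercept c from Pit 11: 371 + 39.38 + 0.98 = 411.36.
At (1583, -237): z_contact = −168.02 + 0.30 + 411.36 = 243.64 m.
Depth below ground = 283 − 243.64 = 39.4 m.

39.4 m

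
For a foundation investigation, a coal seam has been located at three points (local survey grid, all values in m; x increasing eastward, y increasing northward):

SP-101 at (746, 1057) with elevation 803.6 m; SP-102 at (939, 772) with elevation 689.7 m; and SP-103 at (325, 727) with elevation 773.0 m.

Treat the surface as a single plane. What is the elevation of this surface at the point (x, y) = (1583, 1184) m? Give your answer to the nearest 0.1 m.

Let the plane be z = a·x + b·y + c.
SP-102−SP-101: 193a − 285b = −113.9;  SP-103−SP-101: −421a − 330b = −30.6.
Solving gives a = −0.157158, b = 0.293223.
Then c = 803.6 − a·746 − b·1057 = 610.90.
At (1583, 1184): z = −248.8 + 347.2 + 610.90 = 709.3 m.

709.3 m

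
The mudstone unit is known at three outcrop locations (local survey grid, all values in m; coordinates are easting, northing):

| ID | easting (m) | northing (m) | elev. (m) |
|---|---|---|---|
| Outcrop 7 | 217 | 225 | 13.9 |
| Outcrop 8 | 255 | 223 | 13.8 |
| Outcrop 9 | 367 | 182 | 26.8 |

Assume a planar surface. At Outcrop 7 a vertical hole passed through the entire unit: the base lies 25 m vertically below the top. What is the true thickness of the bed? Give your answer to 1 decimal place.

23.4 m

Two edge vectors: Outcrop 7→Outcrop 8 = (38, -2, -0.1), Outcrop 7→Outcrop 9 = (150, -43, 12.9).
Normal n = (Outcrop 7→Outcrop 8) × (Outcrop 7→Outcrop 9) = (-30.1, -505.2, -1334).
So ∂z/∂easting = −n_x/n_z = −0.02256 and ∂z/∂northing = −n_y/n_z = −0.37871.
|∇z| = √(a²+b²) = 0.37938, so dip δ = arctan(0.37938) = 20.78°.
True thickness = vertical thickness × cos δ = 25 × cos 20.78° = 23.4 m.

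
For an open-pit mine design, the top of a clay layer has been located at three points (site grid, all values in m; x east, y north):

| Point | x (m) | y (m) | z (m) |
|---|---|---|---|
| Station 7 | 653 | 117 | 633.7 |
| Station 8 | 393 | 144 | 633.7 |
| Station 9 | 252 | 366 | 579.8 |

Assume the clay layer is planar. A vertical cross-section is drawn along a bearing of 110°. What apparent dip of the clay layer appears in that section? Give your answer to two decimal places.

3.64°

Two edge vectors: Station 7→Station 8 = (-260, 27, 0), Station 7→Station 9 = (-401, 249, -53.9).
Normal n = (Station 7→Station 8) × (Station 7→Station 9) = (-1455.3, -14014, -53913).
So ∂z/∂x = −n_x/n_z = −0.02699 and ∂z/∂y = −n_y/n_z = −0.25994.
Unit vector along 110° is (sin 110°, cos 110°) = (0.9397, -0.3420).
Slope in that direction = a·(0.9397) + b·(-0.3420) = 0.06354.
Apparent dip = arctan|0.06354| = 3.64° (true dip is 14.6°, so apparent ≤ true as expected).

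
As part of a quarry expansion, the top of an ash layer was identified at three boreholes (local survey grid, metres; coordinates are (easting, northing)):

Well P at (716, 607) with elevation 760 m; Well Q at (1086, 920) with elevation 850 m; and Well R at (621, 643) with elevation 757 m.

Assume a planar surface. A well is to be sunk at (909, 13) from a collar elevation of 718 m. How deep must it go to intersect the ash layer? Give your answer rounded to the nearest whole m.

Let the plane be z = a·E + b·N + c.
Well Q−Well P: 370a + 313b = 90;  Well R−Well P: −95a + 36b = −3.
Solving gives a = 0.09706, b = 0.17280.
Then c = 760 − a·716 − b·607 = 585.61.
At (909, 13): z_contact = 88.2 + 2.2 + 585.61 = 676.1 m.
Depth below ground = 718 − 676.1 = 42 m.

42 m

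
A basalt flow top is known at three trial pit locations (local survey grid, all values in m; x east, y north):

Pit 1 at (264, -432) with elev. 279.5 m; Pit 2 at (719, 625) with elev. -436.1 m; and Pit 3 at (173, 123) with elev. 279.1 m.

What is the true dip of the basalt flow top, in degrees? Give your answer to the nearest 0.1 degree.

49.1°

Two edge vectors: Pit 1→Pit 2 = (455, 1057, -715.6), Pit 1→Pit 3 = (-91, 555, -0.4).
Normal n = (Pit 1→Pit 2) × (Pit 1→Pit 3) = (396735.2, 65301.6, 348712).
So ∂z/∂x = −n_x/n_z = −1.13772 and ∂z/∂y = −n_y/n_z = −0.18727.
Gradient magnitude |∇z| = √(a² + b²) = √(1.29440 + 0.03507) = 1.15302.
True dip = arctan(1.15302) = 49.1°, dipping toward E (azimuth ≈ 081°).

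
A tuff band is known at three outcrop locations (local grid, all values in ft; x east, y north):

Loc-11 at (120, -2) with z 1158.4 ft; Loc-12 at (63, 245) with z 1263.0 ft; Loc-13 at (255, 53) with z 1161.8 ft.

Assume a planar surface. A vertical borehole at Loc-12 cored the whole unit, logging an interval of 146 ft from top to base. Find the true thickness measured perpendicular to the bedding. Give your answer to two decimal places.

Two edge vectors: Loc-11→Loc-12 = (-57, 247, 104.6), Loc-11→Loc-13 = (135, 55, 3.4).
Normal n = (Loc-11→Loc-12) × (Loc-11→Loc-13) = (-4913.2, 14314.8, -36480).
So ∂z/∂x = −n_x/n_z = −0.13468 and ∂z/∂y = −n_y/n_z = 0.39240.
|∇z| = √(a²+b²) = 0.41487, so dip δ = arctan(0.41487) = 22.53°.
True thickness = vertical thickness × cos δ = 146 × cos 22.53° = 134.86 ft.

134.86 ft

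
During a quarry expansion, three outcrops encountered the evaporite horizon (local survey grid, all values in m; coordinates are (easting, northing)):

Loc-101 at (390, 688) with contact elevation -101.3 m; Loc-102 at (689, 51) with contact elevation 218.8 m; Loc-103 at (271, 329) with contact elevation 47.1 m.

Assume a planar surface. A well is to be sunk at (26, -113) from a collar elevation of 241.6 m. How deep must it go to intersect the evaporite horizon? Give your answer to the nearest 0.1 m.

Two edge vectors: Loc-101→Loc-102 = (299, -637, 320.1), Loc-101→Loc-103 = (-119, -359, 148.4).
Normal n = (Loc-101→Loc-102) × (Loc-101→Loc-103) = (20385.1, -82463.5, -183144).
So ∂z/∂E = −n_x/n_z = 0.11131 and ∂z/∂N = −n_y/n_z = −0.45027.
Intercept c from Loc-101: -101.3 − 43.41 + 309.78 = 165.07.
At (26, -113): z_contact = 2.89 + 50.88 + 165.07 = 218.85 m.
Depth below ground = 241.6 − 218.85 = 22.8 m.

22.8 m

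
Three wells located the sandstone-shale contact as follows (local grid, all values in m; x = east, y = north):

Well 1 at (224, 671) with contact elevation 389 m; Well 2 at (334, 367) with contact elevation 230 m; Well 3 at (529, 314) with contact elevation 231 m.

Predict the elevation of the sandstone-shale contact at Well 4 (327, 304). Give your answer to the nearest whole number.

192 m

Two edge vectors: Well 1→Well 2 = (110, -304, -159), Well 1→Well 3 = (305, -357, -158).
Normal n = (Well 1→Well 2) × (Well 1→Well 3) = (-8731, -31115, 53450).
So ∂z/∂x = −n_x/n_z = 0.16335 and ∂z/∂y = −n_y/n_z = 0.58213.
Intercept c from Well 1: 389 − 36.59 − 390.61 = −38.20.
At (327, 304): z = 53.4 + 177.0 − 38.20 = 192.2 m.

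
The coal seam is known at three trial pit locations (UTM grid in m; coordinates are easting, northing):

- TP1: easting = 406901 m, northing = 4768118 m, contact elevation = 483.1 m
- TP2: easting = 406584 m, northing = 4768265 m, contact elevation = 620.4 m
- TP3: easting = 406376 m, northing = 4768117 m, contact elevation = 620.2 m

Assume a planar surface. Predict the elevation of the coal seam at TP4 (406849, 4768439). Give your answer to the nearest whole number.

Two edge vectors: TP1→TP2 = (-317, 147, 137.3), TP1→TP3 = (-525, -1, 137.1).
Normal n = (TP1→TP2) × (TP1→TP3) = (20291, -28621.8, 77492).
So ∂z/∂easting = −n_x/n_z = −0.26184638 and ∂z/∂northing = −n_y/n_z = 0.36935168.
Intercept c from TP1: 483.1 + 106545.56 − 1761112.37 = −1654083.71.
At (406849, 4768439): z = −106531.9 + 1761230.9 − 1654083.71 = 615.3 m.

615 m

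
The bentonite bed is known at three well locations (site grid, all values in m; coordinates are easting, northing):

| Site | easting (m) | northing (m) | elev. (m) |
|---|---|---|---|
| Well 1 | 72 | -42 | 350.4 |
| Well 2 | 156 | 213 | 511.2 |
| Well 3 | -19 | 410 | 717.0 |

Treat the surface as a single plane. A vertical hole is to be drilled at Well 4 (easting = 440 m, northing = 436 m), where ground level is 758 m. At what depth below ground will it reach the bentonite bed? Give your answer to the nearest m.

178 m

Two edge vectors: Well 1→Well 2 = (84, 255, 160.8), Well 1→Well 3 = (-91, 452, 366.6).
Normal n = (Well 1→Well 2) × (Well 1→Well 3) = (20801.4, -45427.2, 61173).
So ∂z/∂easting = −n_x/n_z = −0.34004 and ∂z/∂northing = −n_y/n_z = 0.74260.
Intercept c from Well 1: 350.4 + 24.48 + 31.19 = 406.07.
At (440, 436): z_contact = −149.6 + 323.8 + 406.07 = 580.2 m.
Depth below ground = 758 − 580.2 = 178 m.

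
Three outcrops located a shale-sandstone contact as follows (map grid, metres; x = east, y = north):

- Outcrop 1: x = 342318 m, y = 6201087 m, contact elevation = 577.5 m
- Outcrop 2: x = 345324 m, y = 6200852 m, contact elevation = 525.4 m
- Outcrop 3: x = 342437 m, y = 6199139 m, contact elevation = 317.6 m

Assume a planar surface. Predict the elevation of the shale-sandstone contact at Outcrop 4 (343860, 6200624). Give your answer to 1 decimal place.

505.2 m

Let the plane be z = a·x + b·y + c.
Outcrop 2−Outcrop 1: 3006a − 235b = −52.1;  Outcrop 3−Outcrop 1: 119a − 1948b = −259.9.
Solving gives a = −0.006934835, b = 0.132995254.
Then c = 577.5 − a·342318 − b·6201087 = −821763.72.
At (343860, 6200624): z = −2384.6 + 824653.6 − 821763.72 = 505.2 m.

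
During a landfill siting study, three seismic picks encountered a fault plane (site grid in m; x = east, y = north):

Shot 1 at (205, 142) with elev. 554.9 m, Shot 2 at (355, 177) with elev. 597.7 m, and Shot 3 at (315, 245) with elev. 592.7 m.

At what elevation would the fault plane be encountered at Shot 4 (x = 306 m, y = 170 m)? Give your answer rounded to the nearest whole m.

584 m

Let the plane be z = a·x + b·y + c.
Shot 2−Shot 1: 150a + 35b = 42.8;  Shot 3−Shot 1: 110a + 103b = 37.8.
Solving gives a = 0.26598, b = 0.08293.
Then c = 554.9 − a·205 − b·142 = 488.60.
At (306, 170): z = 81.4 + 14.1 + 488.60 = 584.1 m.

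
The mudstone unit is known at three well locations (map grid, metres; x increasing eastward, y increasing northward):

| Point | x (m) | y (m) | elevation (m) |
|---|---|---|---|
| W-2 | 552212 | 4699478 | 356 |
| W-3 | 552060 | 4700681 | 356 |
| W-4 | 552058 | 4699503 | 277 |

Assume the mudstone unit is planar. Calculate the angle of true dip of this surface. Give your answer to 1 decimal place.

27.8°

Let the plane be z = a·x + b·y + c.
W-3−W-2: −152a + 1203b = 0;  W-4−W-2: −154a + 25b = −79.
Solving gives a = 0.52373, b = 0.06617.
Gradient magnitude |∇z| = √(a² + b²) = √(0.27429 + 0.00438) = 0.52789.
True dip = arctan(0.52789) = 27.8°, dipping toward W (azimuth ≈ 263°).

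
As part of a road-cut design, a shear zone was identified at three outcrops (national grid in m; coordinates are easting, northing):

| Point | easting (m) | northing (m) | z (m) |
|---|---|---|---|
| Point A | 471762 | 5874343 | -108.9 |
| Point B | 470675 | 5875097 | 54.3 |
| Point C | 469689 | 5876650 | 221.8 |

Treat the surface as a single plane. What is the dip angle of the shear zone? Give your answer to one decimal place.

Two edge vectors: Point A→Point B = (-1087, 754, 163.2), Point A→Point C = (-2073, 2307, 330.7).
Normal n = (Point A→Point B) × (Point A→Point C) = (-127154.6, 21157.3, -944667).
So ∂z/∂easting = −n_x/n_z = −0.13460 and ∂z/∂northing = −n_y/n_z = 0.02240.
Gradient magnitude |∇z| = √(a² + b²) = √(0.01812 + 0.00050) = 0.13645.
True dip = arctan(0.13645) = 7.8°, dipping toward E (azimuth ≈ 099°).

7.8°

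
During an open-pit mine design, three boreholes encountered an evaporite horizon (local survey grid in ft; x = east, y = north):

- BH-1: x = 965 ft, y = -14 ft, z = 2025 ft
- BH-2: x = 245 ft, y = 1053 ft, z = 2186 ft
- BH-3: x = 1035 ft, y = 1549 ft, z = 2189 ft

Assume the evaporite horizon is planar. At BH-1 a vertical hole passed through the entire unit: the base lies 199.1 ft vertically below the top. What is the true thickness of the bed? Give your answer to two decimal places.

Two edge vectors: BH-1→BH-2 = (-720, 1067, 161), BH-1→BH-3 = (70, 1563, 164).
Normal n = (BH-1→BH-2) × (BH-1→BH-3) = (-76655, 129350, -1200050).
So ∂z/∂x = −n_x/n_z = −0.06388 and ∂z/∂y = −n_y/n_z = 0.10779.
|∇z| = √(a²+b²) = 0.12529, so dip δ = arctan(0.12529) = 7.14°.
True thickness = vertical thickness × cos δ = 199.1 × cos 7.14° = 197.56 ft.

197.56 ft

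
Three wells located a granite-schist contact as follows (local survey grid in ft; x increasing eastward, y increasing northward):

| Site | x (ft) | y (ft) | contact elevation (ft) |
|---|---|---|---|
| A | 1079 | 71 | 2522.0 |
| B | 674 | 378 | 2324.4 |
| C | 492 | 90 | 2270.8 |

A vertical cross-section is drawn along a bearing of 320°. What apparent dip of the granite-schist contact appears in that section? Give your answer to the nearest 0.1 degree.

18.6°

Let the plane be z = a·x + b·y + c.
B−A: −405a + 307b = −197.6;  C−A: −587a + 19b = −251.2.
Solving gives a = 0.42526, b = −0.08263.
Unit vector along 320° is (sin 320°, cos 320°) = (-0.6428, 0.7660).
Slope in that direction = a·(-0.6428) + b·(0.7660) = −0.33665.
Apparent dip = arctan|0.33665| = 18.6° (true dip is 23.4°, so apparent ≤ true as expected).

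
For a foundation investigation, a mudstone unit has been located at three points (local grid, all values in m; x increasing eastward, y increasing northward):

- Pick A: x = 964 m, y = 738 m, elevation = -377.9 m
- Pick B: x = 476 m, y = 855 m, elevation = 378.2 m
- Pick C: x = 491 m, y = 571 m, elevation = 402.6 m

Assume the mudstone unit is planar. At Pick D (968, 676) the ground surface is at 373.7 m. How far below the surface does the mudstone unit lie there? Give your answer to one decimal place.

747.4 m

Let the plane be z = a·x + b·y + c.
Pick B−Pick A: −488a + 117b = 756.1;  Pick C−Pick A: −473a − 167b = 780.5.
Solving gives a = −1.59012, b = −0.16990.
Then c = -377.9 − a·964 − b·738 = 1280.36.
At (968, 676): z_contact = −1539.24 − 114.85 + 1280.36 = -373.73 m.
Depth below ground = 373.7 − (-373.73) = 747.4 m.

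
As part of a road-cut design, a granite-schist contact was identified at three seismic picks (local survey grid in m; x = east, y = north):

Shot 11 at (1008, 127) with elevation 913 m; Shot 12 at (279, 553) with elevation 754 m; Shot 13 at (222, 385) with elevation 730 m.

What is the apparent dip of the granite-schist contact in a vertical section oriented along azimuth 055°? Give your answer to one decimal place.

13.4°

Let the plane be z = a·x + b·y + c.
Shot 12−Shot 11: −729a + 426b = −159;  Shot 13−Shot 11: −786a + 258b = −183.
Solving gives a = 0.25169, b = 0.05746.
Unit vector along 055° is (sin 55°, cos 55°) = (0.8192, 0.5736).
Slope in that direction = a·(0.8192) + b·(0.5736) = 0.23913.
Apparent dip = arctan|0.23913| = 13.4° (true dip is 14.5°, so apparent ≤ true as expected).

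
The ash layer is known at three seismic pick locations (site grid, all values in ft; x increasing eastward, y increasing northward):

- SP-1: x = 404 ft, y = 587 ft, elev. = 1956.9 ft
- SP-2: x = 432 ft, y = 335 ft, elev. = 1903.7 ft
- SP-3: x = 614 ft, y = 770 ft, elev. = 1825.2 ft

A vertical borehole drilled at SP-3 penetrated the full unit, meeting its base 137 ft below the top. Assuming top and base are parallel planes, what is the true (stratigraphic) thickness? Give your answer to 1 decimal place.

Two edge vectors: SP-1→SP-2 = (28, -252, -53.2), SP-1→SP-3 = (210, 183, -131.7).
Normal n = (SP-1→SP-2) × (SP-1→SP-3) = (42924, -7484.4, 58044).
So ∂z/∂x = −n_x/n_z = −0.73951 and ∂z/∂y = −n_y/n_z = 0.12894.
|∇z| = √(a²+b²) = 0.75067, so dip δ = arctan(0.75067) = 36.89°.
True thickness = vertical thickness × cos δ = 137 × cos 36.89° = 109.6 ft.

109.6 ft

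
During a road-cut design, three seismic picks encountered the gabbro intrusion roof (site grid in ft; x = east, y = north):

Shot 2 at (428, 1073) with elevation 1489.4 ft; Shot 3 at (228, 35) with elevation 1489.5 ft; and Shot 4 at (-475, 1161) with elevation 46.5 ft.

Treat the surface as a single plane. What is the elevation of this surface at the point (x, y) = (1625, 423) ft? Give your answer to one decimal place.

Two edge vectors: Shot 2→Shot 3 = (-200, -1038, 0.1), Shot 2→Shot 4 = (-903, 88, -1442.9).
Normal n = (Shot 2→Shot 3) × (Shot 2→Shot 4) = (1497721.4, -288670.3, -954914).
So ∂z/∂x = −n_x/n_z = 1.568436 and ∂z/∂y = −n_y/n_z = −0.302300.
Intercept c from Shot 2: 1489.4 − 671.29 + 324.37 = 1142.48.
At (1625, 423): z = 2548.7 − 127.9 + 1142.48 = 3563.3 ft.

3563.3 ft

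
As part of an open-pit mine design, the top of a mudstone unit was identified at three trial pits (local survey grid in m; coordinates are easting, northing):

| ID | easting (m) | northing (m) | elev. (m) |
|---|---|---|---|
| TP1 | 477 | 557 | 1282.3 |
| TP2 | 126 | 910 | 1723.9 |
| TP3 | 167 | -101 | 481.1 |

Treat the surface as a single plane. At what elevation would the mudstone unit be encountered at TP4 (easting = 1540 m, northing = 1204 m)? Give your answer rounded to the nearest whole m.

2053 m

Let the plane be z = a·easting + b·northing + c.
TP2−TP1: −351a + 353b = 441.6;  TP3−TP1: −310a − 658b = −801.2.
Solving gives a = −0.02277, b = 1.22835.
Then c = 1282.3 − a·477 − b·557 = 608.97.
At (1540, 1204): z = −35.1 + 1478.9 + 608.97 = 2052.8 m.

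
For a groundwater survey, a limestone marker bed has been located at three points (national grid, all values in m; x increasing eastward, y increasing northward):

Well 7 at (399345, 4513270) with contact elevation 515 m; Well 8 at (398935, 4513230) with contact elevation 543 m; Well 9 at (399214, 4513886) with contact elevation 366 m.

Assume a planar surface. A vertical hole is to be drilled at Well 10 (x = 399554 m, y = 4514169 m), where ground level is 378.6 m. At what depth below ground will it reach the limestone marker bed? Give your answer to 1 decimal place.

Two edge vectors: Well 7→Well 8 = (-410, -40, 28), Well 7→Well 9 = (-131, 616, -149).
Normal n = (Well 7→Well 8) × (Well 7→Well 9) = (-11288, -64758, -257800).
So ∂z/∂x = −n_x/n_z = −0.043785881 and ∂z/∂y = −n_y/n_z = −0.251194725.
Intercept c from Well 7: 515 + 17485.67 + 1133709.61 = 1151710.29.
At (399554, 4514169): z_contact = −17494.82 − 1133935.44 + 1151710.29 = 280.02 m.
Depth below ground = 378.6 − 280.02 = 98.6 m.

98.6 m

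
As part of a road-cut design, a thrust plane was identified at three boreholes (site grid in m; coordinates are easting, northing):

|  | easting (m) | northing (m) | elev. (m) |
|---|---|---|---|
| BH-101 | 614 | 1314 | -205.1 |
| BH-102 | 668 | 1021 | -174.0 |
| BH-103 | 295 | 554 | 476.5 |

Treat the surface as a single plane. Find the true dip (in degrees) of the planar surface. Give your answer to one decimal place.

53.6°

Two edge vectors: BH-101→BH-102 = (54, -293, 31.1), BH-101→BH-103 = (-319, -760, 681.6).
Normal n = (BH-101→BH-102) × (BH-101→BH-103) = (-176072.8, -46727.3, -134507).
So ∂z/∂easting = −n_x/n_z = −1.30902 and ∂z/∂northing = −n_y/n_z = −0.34740.
Gradient magnitude |∇z| = √(a² + b²) = √(1.71354 + 0.12068) = 1.35434.
True dip = arctan(1.35434) = 53.6°, dipping toward ENE (azimuth ≈ 075°).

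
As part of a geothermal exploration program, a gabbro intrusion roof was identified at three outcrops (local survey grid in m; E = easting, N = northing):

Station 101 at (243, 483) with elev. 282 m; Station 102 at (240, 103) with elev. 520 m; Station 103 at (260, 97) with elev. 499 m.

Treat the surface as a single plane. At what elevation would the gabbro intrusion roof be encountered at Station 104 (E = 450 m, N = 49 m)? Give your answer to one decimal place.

Two edge vectors: Station 101→Station 102 = (-3, -380, 238), Station 101→Station 103 = (17, -386, 217).
Normal n = (Station 101→Station 102) × (Station 101→Station 103) = (9408, 4697, 7618).
So ∂z/∂E = −n_x/n_z = −1.23497 and ∂z/∂N = −n_y/n_z = −0.61657.
Intercept c from Station 101: 282 + 300.10 + 297.80 = 879.90.
At (450, 49): z = −555.7 − 30.2 + 879.90 = 294.0 m.

294.0 m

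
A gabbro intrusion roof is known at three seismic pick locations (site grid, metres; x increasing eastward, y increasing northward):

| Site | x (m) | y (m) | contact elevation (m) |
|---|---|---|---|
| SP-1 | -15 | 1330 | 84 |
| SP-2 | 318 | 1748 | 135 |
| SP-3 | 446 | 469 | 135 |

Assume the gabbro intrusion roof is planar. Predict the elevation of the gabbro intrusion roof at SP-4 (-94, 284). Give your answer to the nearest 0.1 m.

59.0 m

Let the plane be z = a·x + b·y + c.
SP-2−SP-1: 333a + 418b = 51;  SP-3−SP-1: 461a − 861b = 51.
Solving gives a = 0.136061, b = 0.013617.
Then c = 84 − a·-15 − b·1330 = 67.93.
At (-94, 284): z = −12.8 + 3.9 + 67.93 = 59.0 m.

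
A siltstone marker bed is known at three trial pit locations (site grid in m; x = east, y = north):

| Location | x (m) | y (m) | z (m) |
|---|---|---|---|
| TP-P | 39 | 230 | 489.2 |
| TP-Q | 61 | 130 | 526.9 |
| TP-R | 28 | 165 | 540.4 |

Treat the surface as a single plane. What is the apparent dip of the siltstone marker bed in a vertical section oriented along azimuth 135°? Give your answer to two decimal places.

17.50°

Two edge vectors: TP-P→TP-Q = (22, -100, 37.7), TP-P→TP-R = (-11, -65, 51.2).
Normal n = (TP-P→TP-Q) × (TP-P→TP-R) = (-2669.5, -1541.1, -2530).
So ∂z/∂x = −n_x/n_z = −1.05514 and ∂z/∂y = −n_y/n_z = −0.60913.
Unit vector along 135° is (sin 135°, cos 135°) = (0.7071, -0.7071).
Slope in that direction = a·(0.7071) + b·(-0.7071) = −0.31538.
Apparent dip = arctan|0.31538| = 17.50° (true dip is 50.6°, so apparent ≤ true as expected).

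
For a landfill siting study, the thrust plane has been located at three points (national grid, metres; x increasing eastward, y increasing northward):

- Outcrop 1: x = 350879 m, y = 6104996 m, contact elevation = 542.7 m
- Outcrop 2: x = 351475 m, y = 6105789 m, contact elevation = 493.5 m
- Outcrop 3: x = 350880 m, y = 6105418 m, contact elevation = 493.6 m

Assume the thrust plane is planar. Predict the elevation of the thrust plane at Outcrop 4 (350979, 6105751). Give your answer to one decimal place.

462.0 m

Let the plane be z = a·x + b·y + c.
Outcrop 2−Outcrop 1: 596a + 793b = −49.2;  Outcrop 3−Outcrop 1: 1a + 422b = −49.1.
Solving gives a = 0.072487127, b = −0.116522481.
Then c = 542.7 − a·350879 − b·6104996 = 686477.77.
At (350979, 6105751): z = 25441.5 − 711457.3 + 686477.77 = 462.0 m.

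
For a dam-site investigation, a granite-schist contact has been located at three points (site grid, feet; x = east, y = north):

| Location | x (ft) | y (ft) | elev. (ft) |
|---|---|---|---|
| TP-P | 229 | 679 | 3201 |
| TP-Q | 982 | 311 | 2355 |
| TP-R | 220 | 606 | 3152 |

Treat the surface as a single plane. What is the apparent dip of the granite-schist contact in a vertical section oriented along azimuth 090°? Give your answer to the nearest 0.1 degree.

36.9°

Let the plane be z = a·x + b·y + c.
TP-Q−TP-P: 753a − 368b = −846;  TP-R−TP-P: −9a − 73b = −49.
Solving gives a = −0.75026, b = 0.76373.
Unit vector along 090° is (sin 90°, cos 90°) = (1.0000, 0.0000).
Slope in that direction = a·(1.0000) + b·(0.0000) = −0.75026.
Apparent dip = arctan|0.75026| = 36.9° (true dip is 47.0°, so apparent ≤ true as expected).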